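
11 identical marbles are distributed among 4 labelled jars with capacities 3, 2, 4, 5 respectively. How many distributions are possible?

19

Without the upper bounds there are C(14,3) = 364 ways to split 11 among 4 jars.
Subtract solutions that violate a single cap (substitute x_i' = x_i − (cap_i+1)): x_1 ≥ 4 gives C(10,3) = 120; x_2 ≥ 3 gives C(11,3) = 165; x_3 ≥ 5 gives C(9,3) = 84; x_4 ≥ 6 gives C(8,3) = 56. Together 425.
Add back pairs where two caps are both exceeded: 35 + 10 + 4 + 20 + 10 + 1 = 80.
By inclusion–exclusion the count is 364 − 425 + 80 = 19.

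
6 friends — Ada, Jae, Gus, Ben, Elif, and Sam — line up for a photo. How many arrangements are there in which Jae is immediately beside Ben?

Treat {Jae, Ben} as a single unit. There are 5 units to order, and the pair itself can be ordered 2 ways.
So the count is 2·(5)! = 240.

240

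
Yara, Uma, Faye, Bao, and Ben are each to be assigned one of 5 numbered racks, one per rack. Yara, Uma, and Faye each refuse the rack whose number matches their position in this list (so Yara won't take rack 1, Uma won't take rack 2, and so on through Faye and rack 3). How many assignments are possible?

64

Let Aᵢ (for i ∈ {1, 2, 3}) be the placements that put person i in their forbidden rack. Any j of these fix j positions, leaving (5−j)! ways to fill the rest, and there are C(3,j) ways to pick which j.
By inclusion–exclusion, the number of valid placements is Σ_{j=0}^{3} (−1)^j C(3,j)·(5−j)!.
Computing: 120 − 72 + 18 − 2 = 64.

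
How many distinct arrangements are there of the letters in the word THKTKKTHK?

The 9 letters of THKTKKTHK have repeats: H appearing twice, K appearing 4 times, and T appearing 3 times.
So there are 9! / (4!·3!·2!) = 1260 distinguishable arrangements.

1260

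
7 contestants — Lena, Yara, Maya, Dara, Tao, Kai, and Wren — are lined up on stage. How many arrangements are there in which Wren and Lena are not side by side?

There are 7! = 5040 arrangements in all. If Wren and Lena are adjacent, merging them into one block gives 2·(6)! = 1440 arrangements.
So 5040 − 1440 = 3600 arrangements keep them apart.

3600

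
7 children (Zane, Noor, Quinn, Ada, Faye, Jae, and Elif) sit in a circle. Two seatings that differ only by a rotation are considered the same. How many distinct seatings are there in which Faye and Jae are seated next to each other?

Treat {Faye, Jae} as one unit (2 internal orders) and seat the resulting 6 units around the table: (5)! circular arrangements.
So 2 × (5)! = 2 × 120 = 240.

240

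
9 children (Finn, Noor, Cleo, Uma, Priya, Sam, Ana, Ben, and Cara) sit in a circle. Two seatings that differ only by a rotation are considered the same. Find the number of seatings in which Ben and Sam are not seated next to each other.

All circular seatings of 9 people number (8)! = 40320.
Those with Ben next to Sam: fuse the pair into one unit and seat 8 units around a circle — 2·(7)! = 10080.
Subtracting, 40320 − 10080 = 30240.

30240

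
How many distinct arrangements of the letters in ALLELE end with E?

With the last slot taken by E, it remains to arrange the other 5 letters (ALLLE).
Those 5 letters have L appearing 3 times, giving (5)!/(3!) = 20.

20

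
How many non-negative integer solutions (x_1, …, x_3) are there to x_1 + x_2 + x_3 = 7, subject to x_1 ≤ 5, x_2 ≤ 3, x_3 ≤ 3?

Ignoring the caps, the number of non-negative solutions to x_1+…+x_3 = 7 is C(9,2) = 36.
Subtract solutions that violate a single cap (substitute x_i' = x_i − (cap_i+1)): x_1 ≥ 6 gives C(3,2) = 3; x_2 ≥ 4 gives C(5,2) = 10; x_3 ≥ 4 gives C(5,2) = 10. Together 23.
No two caps can be exceeded simultaneously, so the pair terms are all 0.
By inclusion–exclusion the count is 36 − 23 + 0 = 13.

13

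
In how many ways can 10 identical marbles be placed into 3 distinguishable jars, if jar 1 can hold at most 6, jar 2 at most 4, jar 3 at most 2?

Ignoring the caps, the number of non-negative solutions to x_1+…+x_3 = 10 is C(12,2) = 66.
Subtract solutions that violate a single cap (substitute x_i' = x_i − (cap_i+1)): x_1 ≥ 7 gives C(5,2) = 10; x_2 ≥ 5 gives C(7,2) = 21; x_3 ≥ 3 gives C(9,2) = 36. Together 67.
Add back pairs where two caps are both exceeded: 0 + 1 + 6 = 7.
By inclusion–exclusion the count is 66 − 67 + 7 = 6.

6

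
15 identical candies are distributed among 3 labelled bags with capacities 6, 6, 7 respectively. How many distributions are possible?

By stars and bars, unrestricted non-negative solutions to x_1+…+x_3 = 15 number C(15+2,2) = 136.
Subtract solutions that violate a single cap (substitute x_i' = x_i − (cap_i+1)): x_1 ≥ 7 gives C(10,2) = 45; x_2 ≥ 7 gives C(10,2) = 45; x_3 ≥ 8 gives C(9,2) = 36. Together 126.
Add back pairs where two caps are both exceeded: 3 + 1 + 1 = 5.
By inclusion–exclusion the count is 136 − 126 + 5 = 15.

15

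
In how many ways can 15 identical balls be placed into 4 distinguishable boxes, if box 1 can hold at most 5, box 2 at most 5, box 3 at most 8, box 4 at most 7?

Ignoring the caps, the number of non-negative solutions to x_1+…+x_4 = 15 is C(18,3) = 816.
Subtract solutions that violate a single cap (substitute x_i' = x_i − (cap_i+1)): x_1 ≥ 6 gives C(12,3) = 220; x_2 ≥ 6 gives C(12,3) = 220; x_3 ≥ 9 gives C(9,3) = 84; x_4 ≥ 8 gives C(10,3) = 120. Together 644.
Add back pairs where two caps are both exceeded: 20 + 1 + 4 + 1 + 4 + 0 = 30.
By inclusion–exclusion the count is 816 − 644 + 30 = 202.

202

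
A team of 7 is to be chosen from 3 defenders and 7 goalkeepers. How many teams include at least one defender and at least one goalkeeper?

119

With no constraint there are C(10,7) = 120 possible selections.
Selections missing a whole group: no defenders → C(7,7) = 1; no goalkeepers → C(3,7) = 0.
Both groups omitted at once is impossible, so 120 − 1 = 119.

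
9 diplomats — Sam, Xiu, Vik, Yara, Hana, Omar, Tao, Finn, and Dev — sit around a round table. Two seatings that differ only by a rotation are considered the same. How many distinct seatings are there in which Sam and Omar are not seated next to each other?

All circular seatings of 9 people number (8)! = 40320.
Seatings with Sam beside Omar: treat them as a block with 2 internal orders, giving 2 × (7)! = 10080.
Subtracting, 40320 − 10080 = 30240.

30240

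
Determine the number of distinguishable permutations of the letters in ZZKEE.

30

The 5 letters of ZZKEE have repeats: E appearing twice and Z appearing twice.
So there are 5! / (2!·2!) = 30 distinguishable arrangements.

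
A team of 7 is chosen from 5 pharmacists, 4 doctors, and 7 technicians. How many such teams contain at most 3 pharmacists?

Split by how many pharmacists are chosen (0 through 3).
Sum: C(5,0)·C(11,7) + C(5,1)·C(11,6) + C(5,2)·C(11,5) + C(5,3)·C(11,4) = 330 + 2310 + 4620 + 3300 = 10560.

10560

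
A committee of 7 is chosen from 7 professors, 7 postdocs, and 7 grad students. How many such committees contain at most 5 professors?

116181

Split by how many professors are chosen (0 through 5).
Sum: C(7,0)·C(14,7) + C(7,1)·C(14,6) + C(7,2)·C(14,5) + C(7,3)·C(14,4) + C(7,4)·C(14,3) + C(7,5)·C(14,2) = 3432 + 21021 + 42042 + 35035 + 12740 + 1911 = 116181.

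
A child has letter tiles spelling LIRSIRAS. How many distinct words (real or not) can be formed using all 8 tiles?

5040

Letter multiplicities in LIRSIRAS: A×1, I×2, L×1, R×2, S×2.
The number of distinct arrangements is 8!/(2!·2!·2!) = 40320/8 = 5040.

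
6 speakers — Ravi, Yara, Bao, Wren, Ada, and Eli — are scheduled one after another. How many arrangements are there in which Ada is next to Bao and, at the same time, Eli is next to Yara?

Treat {Ada,Bao} as one block (2 orders) and {Eli,Yara} as another (2 orders).
That leaves 4 units to arrange: 2 × 2 × 4! = 4 × 24 = 96.

96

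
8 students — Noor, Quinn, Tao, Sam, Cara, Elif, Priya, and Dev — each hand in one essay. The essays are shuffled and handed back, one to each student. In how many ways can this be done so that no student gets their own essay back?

14833

This is the derangement count D_8: permutations of 8 items with no fixed point.
By inclusion–exclusion this is Σ_{j=0}^{8} (−1)^j C(8,j)·(8−j)!.
Computing: 40320 − 40320 + 20160 − 6720 + 1680 − 336 + 56 − 8 + 1 = 14833.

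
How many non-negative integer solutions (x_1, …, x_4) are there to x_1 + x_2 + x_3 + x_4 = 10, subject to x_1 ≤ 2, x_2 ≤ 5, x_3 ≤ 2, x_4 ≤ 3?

Ignoring the caps, the number of non-negative solutions to x_1+…+x_4 = 10 is C(13,3) = 286.
Subtract solutions that violate a single cap (substitute x_i' = x_i − (cap_i+1)): x_1 ≥ 3 gives C(10,3) = 120; x_2 ≥ 6 gives C(7,3) = 35; x_3 ≥ 3 gives C(10,3) = 120; x_4 ≥ 4 gives C(9,3) = 84. Together 359.
Add back pairs where two caps are both exceeded: 4 + 35 + 20 + 4 + 1 + 20 = 84.
Subtract triples: 0 + 0 + 1 + 0 = 1.
By inclusion–exclusion the count is 286 − 359 + 84 − 1 = 10.

10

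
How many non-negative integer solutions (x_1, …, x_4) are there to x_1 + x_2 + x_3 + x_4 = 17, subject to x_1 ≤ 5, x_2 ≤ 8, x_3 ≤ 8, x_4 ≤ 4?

135

Without the upper bounds there are C(20,3) = 1140 ways to split 17 among 4 variables.
Subtract solutions that violate a single cap (substitute x_i' = x_i − (cap_i+1)): x_1 ≥ 6 gives C(14,3) = 364; x_2 ≥ 9 gives C(11,3) = 165; x_3 ≥ 9 gives C(11,3) = 165; x_4 ≥ 5 gives C(15,3) = 455. Together 1149.
Add back pairs where two caps are both exceeded: 10 + 10 + 84 + 0 + 20 + 20 = 144.
By inclusion–exclusion the count is 1140 − 1149 + 144 = 135.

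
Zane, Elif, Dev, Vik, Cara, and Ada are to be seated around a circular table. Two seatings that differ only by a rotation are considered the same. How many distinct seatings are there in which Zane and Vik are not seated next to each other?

72

Without the restriction there are (5)! = 120 seatings.
Those with Zane next to Vik: fuse the pair into one unit and seat 5 units around a circle — 2·(4)! = 48.
Subtracting, 120 − 48 = 72.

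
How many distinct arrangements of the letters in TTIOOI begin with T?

With the first slot taken by T, it remains to arrange the other 5 letters (TIOOI).
Those 5 letters have I appearing twice and O appearing twice, giving (5)!/(2!·2!) = 30.

30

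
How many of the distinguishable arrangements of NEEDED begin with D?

20

With the first slot taken by D, it remains to arrange the other 5 letters (NEEED).
Those 5 letters have E appearing 3 times, giving (5)!/(3!) = 20.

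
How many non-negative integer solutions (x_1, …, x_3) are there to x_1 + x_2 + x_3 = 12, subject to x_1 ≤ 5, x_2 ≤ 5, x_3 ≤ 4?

6

By stars and bars, unrestricted non-negative solutions to x_1+…+x_3 = 12 number C(12+2,2) = 91.
Subtract solutions that violate a single cap (substitute x_i' = x_i − (cap_i+1)): x_1 ≥ 6 gives C(8,2) = 28; x_2 ≥ 6 gives C(8,2) = 28; x_3 ≥ 5 gives C(9,2) = 36. Together 92.
Add back pairs where two caps are both exceeded: 1 + 3 + 3 = 7.
By inclusion–exclusion the count is 91 − 92 + 7 = 6.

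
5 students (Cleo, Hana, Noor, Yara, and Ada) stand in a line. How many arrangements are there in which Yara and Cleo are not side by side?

72

There are 5! = 120 arrangements in all. If Yara and Cleo are adjacent, merging them into one block gives 2·(4)! = 48 arrangements.
So 120 − 48 = 72 arrangements keep them apart.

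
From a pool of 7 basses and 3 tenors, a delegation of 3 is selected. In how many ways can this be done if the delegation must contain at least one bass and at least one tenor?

84

Total 3-person selections from all 10: C(10,3) = 120.
Subtract selections that omit an entire group: no basses → C(3,3) = 1; no tenors → C(7,3) = 35.
Both groups omitted at once is impossible, so 120 − 36 = 84.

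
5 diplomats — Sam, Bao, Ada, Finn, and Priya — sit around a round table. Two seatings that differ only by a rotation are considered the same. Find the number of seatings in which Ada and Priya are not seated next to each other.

Without the restriction there are (4)! = 24 seatings.
Seatings with Ada beside Priya: treat them as a block with 2 internal orders, giving 2 × (3)! = 12.
Subtracting, 24 − 12 = 12.

12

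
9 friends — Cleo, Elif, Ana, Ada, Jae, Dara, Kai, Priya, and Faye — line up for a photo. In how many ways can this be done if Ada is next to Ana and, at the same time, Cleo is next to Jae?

20160

Treat {Ada,Ana} as one block (2 orders) and {Cleo,Jae} as another (2 orders).
That leaves 7 units to arrange: 2 × 2 × 7! = 4 × 5040 = 20160.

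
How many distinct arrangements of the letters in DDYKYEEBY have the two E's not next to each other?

There are 9!/(3!·2!·2!) = 15120 arrangements of DDYKYEEBY in total.
Arrangements with the E's together: treat EE as one letter, giving (8)!/(3!·2!) = 3360.
Subtracting, 15120 − 3360 = 11760 arrangements keep the E's apart.

11760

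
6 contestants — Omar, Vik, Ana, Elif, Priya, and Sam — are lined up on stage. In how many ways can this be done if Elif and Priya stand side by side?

Glue Elif and Priya into one block (2 internal orders), leaving 5 units to arrange in a row.
So the count is 2·(5)! = 240.

240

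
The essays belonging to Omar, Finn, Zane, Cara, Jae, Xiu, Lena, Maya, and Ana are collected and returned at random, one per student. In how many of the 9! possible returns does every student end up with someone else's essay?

133496

Let Aᵢ be the assignments in which student i gets their own essay. We want the size of the complement of A₁∪…∪A_9.
By inclusion–exclusion this is Σ_{j=0}^{9} (−1)^j C(9,j)·(9−j)!.
Computing: 362880 − 362880 + 181440 − 60480 + 15120 − 3024 + 504 − 72 + 9 − 1 = 133496.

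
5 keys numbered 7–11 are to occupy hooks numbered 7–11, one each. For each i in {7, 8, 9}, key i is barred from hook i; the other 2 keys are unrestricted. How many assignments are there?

64

Let Aᵢ (for i ∈ {7, 8, 9}) be the placements that put key i in its forbidden hook. Any j of these fix j positions, leaving (5−j)! ways to fill the rest, and there are C(3,j) ways to pick which j.
By inclusion–exclusion, the number of valid placements is Σ_{j=0}^{3} (−1)^j C(3,j)·(5−j)!.
Computing: 120 − 72 + 18 − 2 = 64.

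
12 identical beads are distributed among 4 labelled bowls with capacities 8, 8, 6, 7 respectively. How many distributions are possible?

By stars and bars, unrestricted non-negative solutions to x_1+…+x_4 = 12 number C(12+3,3) = 455.
Subtract solutions that violate a single cap (substitute x_i' = x_i − (cap_i+1)): x_1 ≥ 9 gives C(6,3) = 20; x_2 ≥ 9 gives C(6,3) = 20; x_3 ≥ 7 gives C(8,3) = 56; x_4 ≥ 8 gives C(7,3) = 35. Together 131.
No two caps can be exceeded simultaneously, so the pair terms are all 0.
By inclusion–exclusion the count is 455 − 131 + 0 = 324.

324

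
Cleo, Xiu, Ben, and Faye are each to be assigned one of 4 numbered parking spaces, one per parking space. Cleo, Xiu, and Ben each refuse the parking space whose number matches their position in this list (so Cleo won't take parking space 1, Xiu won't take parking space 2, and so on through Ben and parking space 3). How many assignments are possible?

Let Aᵢ (for i ∈ {1, 2, 3}) be the placements that put person i in their forbidden parking space. Any j of these fix j positions, leaving (4−j)! ways to fill the rest, and there are C(3,j) ways to pick which j.
By inclusion–exclusion, the number of valid placements is Σ_{j=0}^{3} (−1)^j C(3,j)·(4−j)!.
Computing: 24 − 18 + 6 − 1 = 11.

11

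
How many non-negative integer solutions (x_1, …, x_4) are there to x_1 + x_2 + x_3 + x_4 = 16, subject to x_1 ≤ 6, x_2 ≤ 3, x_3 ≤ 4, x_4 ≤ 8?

51

By stars and bars, unrestricted non-negative solutions to x_1+…+x_4 = 16 number C(16+3,3) = 969.
Subtract solutions that violate a single cap (substitute x_i' = x_i − (cap_i+1)): x_1 ≥ 7 gives C(12,3) = 220; x_2 ≥ 4 gives C(15,3) = 455; x_3 ≥ 5 gives C(14,3) = 364; x_4 ≥ 9 gives C(10,3) = 120. Together 1159.
Add back pairs where two caps are both exceeded: 56 + 35 + 1 + 120 + 20 + 10 = 242.
Subtract triples: 1 + 0 + 0 + 0 = 1.
By inclusion–exclusion the count is 969 − 1159 + 242 − 1 = 51.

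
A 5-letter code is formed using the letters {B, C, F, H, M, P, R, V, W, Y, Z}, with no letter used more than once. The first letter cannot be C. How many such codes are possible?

The first letter has 11−1 = 10 choices (anything except C).
The remaining 4 letters are filled from the other 10 symbols without repetition: 10 × 9 × 8 × 7 = 5040.
Total: 10 × 5040 = 50400.

50400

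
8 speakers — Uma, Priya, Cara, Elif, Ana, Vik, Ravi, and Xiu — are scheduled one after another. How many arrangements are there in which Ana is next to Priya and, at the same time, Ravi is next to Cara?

Treat {Ana,Priya} as one block (2 orders) and {Ravi,Cara} as another (2 orders).
That leaves 6 units to arrange: 2 × 2 × 6! = 4 × 720 = 2880.

2880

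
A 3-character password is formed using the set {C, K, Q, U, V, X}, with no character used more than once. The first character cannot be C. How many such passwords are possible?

The first character has 6−1 = 5 choices (anything except C).
The remaining 2 characters are filled from the other 5 symbols without repetition: 5 × 4 = 20.
Total: 5 × 20 = 100.

100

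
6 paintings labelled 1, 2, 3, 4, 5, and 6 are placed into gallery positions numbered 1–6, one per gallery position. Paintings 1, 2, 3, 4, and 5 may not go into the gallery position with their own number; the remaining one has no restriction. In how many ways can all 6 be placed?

Let Aᵢ (for 1 ≤ i ≤ 5) be the placements that put painting i in its forbidden gallery position. Any j of these fix j positions, leaving (6−j)! ways to fill the rest, and there are C(5,j) ways to pick which j.
By inclusion–exclusion, the number of valid placements is Σ_{j=0}^{5} (−1)^j C(5,j)·(6−j)!.
Computing: 720 − 600 + 240 − 60 + 10 − 1 = 309.

309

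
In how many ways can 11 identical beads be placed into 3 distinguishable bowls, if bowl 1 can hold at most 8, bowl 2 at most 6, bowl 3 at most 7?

47

By stars and bars, unrestricted non-negative solutions to x_1+…+x_3 = 11 number C(11+2,2) = 78.
Subtract solutions that violate a single cap (substitute x_i' = x_i − (cap_i+1)): x_1 ≥ 9 gives C(4,2) = 6; x_2 ≥ 7 gives C(6,2) = 15; x_3 ≥ 8 gives C(5,2) = 10. Together 31.
No two caps can be exceeded simultaneously, so the pair terms are all 0.
By inclusion–exclusion the count is 78 − 31 + 0 = 47.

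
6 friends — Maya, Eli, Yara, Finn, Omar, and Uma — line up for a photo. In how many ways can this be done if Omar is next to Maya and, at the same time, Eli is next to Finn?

Treat {Omar,Maya} as one block (2 orders) and {Eli,Finn} as another (2 orders).
That leaves 4 units to arrange: 2 × 2 × 4! = 4 × 24 = 96.

96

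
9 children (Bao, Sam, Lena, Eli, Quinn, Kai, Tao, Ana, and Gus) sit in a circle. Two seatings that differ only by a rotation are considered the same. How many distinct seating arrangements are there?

Fix one person's seat to break rotational symmetry; the remaining 8 people can be arranged in (8)! = 40320 ways.

40320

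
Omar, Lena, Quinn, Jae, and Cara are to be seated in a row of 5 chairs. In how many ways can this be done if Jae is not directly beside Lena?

72

Of the 5! = 120 arrangements, those with Jae and Lena adjacent number 2 × 4! = 48 (treat the pair as a block with 2 internal orders).
So 120 − 48 = 72 arrangements keep them apart.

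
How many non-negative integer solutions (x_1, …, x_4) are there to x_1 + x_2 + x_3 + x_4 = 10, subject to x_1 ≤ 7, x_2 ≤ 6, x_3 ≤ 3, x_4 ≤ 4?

120

Ignoring the caps, the number of non-negative solutions to x_1+…+x_4 = 10 is C(13,3) = 286.
Subtract solutions that violate a single cap (substitute x_i' = x_i − (cap_i+1)): x_1 ≥ 8 gives C(5,3) = 10; x_2 ≥ 7 gives C(6,3) = 20; x_3 ≥ 4 gives C(9,3) = 84; x_4 ≥ 5 gives C(8,3) = 56. Together 170.
Add back pairs where two caps are both exceeded: 0 + 0 + 0 + 0 + 0 + 4 = 4.
By inclusion–exclusion the count is 286 − 170 + 4 = 120.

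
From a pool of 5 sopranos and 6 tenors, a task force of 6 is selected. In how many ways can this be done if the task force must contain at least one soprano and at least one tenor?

Total 6-person selections from all 11: C(11,6) = 462.
Subtract selections that omit an entire group: no sopranos → C(6,6) = 1; no tenors → C(5,6) = 0.
Both groups omitted at once is impossible, so 462 − 1 = 461.

461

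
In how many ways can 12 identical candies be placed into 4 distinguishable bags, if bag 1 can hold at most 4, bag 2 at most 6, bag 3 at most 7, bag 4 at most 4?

Ignoring the caps, the number of non-negative solutions to x_1+…+x_4 = 12 is C(15,3) = 455.
Subtract solutions that violate a single cap (substitute x_i' = x_i − (cap_i+1)): x_1 ≥ 5 gives C(10,3) = 120; x_2 ≥ 7 gives C(8,3) = 56; x_3 ≥ 8 gives C(7,3) = 35; x_4 ≥ 5 gives C(10,3) = 120. Together 331.
Add back pairs where two caps are both exceeded: 1 + 0 + 10 + 0 + 1 + 0 = 12.
By inclusion–exclusion the count is 455 − 331 + 12 = 136.

136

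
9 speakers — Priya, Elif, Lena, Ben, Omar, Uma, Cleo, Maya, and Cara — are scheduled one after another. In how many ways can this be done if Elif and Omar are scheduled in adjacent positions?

Treat {Elif, Omar} as a single unit. There are 8 units to order, and the pair itself can be ordered 2 ways.
So the count is 2·(8)! = 80640.

80640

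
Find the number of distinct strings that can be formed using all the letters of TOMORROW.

3360

The 8 letters of TOMORROW have repeats: O appearing 3 times and R appearing twice.
Dividing 8! = 40320 by 3!·2! = 12 for the repeated letters gives 3360.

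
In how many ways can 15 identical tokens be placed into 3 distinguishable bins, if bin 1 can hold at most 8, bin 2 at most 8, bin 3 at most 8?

52

Ignoring the caps, the number of non-negative solutions to x_1+…+x_3 = 15 is C(17,2) = 136.
Subtract solutions that violate a single cap (substitute x_i' = x_i − (cap_i+1)): x_1 ≥ 9 gives C(8,2) = 28; x_2 ≥ 9 gives C(8,2) = 28; x_3 ≥ 9 gives C(8,2) = 28. Together 84.
No two caps can be exceeded simultaneously, so the pair terms are all 0.
By inclusion–exclusion the count is 136 − 84 + 0 = 52.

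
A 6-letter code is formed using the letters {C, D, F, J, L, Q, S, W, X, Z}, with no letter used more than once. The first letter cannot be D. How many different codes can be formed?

136080

The first letter has 10−1 = 9 choices (anything except D).
The remaining 5 letters are filled from the other 9 symbols without repetition: 9 × 8 × 7 × 6 × 5 = 15120.
Total: 9 × 15120 = 136080.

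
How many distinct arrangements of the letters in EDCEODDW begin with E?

840

With the first slot taken by E, it remains to arrange the other 7 letters (DCEODDW).
Those 7 letters have D appearing 3 times, giving (7)!/(3!) = 840.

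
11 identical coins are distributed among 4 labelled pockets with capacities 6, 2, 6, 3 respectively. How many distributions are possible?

54

By stars and bars, unrestricted non-negative solutions to x_1+…+x_4 = 11 number C(11+3,3) = 364.
Subtract solutions that violate a single cap (substitute x_i' = x_i − (cap_i+1)): x_1 ≥ 7 gives C(7,3) = 35; x_2 ≥ 3 gives C(11,3) = 165; x_3 ≥ 7 gives C(7,3) = 35; x_4 ≥ 4 gives C(10,3) = 120. Together 355.
Add back pairs where two caps are both exceeded: 4 + 0 + 1 + 4 + 35 + 1 = 45.
By inclusion–exclusion the count is 364 − 355 + 45 = 54.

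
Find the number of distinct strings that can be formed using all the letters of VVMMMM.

VVMMMM has 6 letters with M appearing 4 times and V appearing twice.
Dividing 6! = 720 by 4!·2! = 48 for the repeated letters gives 15.

15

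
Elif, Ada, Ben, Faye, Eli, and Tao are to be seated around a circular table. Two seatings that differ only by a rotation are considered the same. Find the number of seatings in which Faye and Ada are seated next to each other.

Glue Faye and Ada into a block (2 internal orders). Seating 5 units around a circle gives (4)! arrangements.
So 2 × (4)! = 2 × 24 = 48.

48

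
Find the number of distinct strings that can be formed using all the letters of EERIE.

The 5 letters of EERIE have repeats: E appearing 3 times.
So there are 5! / (3!) = 20 distinguishable arrangements.

20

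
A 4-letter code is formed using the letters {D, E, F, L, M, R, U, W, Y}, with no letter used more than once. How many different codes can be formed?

This is a permutation of 4 out of 9: P(9,4) = 9!/5!.
That product is 9 × 8 × 7 × 6 = 3024.

3024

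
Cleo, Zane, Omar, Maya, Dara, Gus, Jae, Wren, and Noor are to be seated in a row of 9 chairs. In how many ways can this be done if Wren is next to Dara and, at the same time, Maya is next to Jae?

Treat {Wren,Dara} as one block (2 orders) and {Maya,Jae} as another (2 orders).
That leaves 7 units to arrange: 2 × 2 × 7! = 4 × 5040 = 20160.

20160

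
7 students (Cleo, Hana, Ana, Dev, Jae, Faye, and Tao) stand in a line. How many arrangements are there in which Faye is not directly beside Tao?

3600

Of the 7! = 5040 arrangements, those with Faye and Tao adjacent number 2 × 6! = 1440 (treat the pair as a block with 2 internal orders).
Complementary counting: 5040 − 1440 = 3600.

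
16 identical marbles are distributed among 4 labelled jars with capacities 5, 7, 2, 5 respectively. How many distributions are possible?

19

Ignoring the caps, the number of non-negative solutions to x_1+…+x_4 = 16 is C(19,3) = 969.
Subtract solutions that violate a single cap (substitute x_i' = x_i − (cap_i+1)): x_1 ≥ 6 gives C(13,3) = 286; x_2 ≥ 8 gives C(11,3) = 165; x_3 ≥ 3 gives C(16,3) = 560; x_4 ≥ 6 gives C(13,3) = 286. Together 1297.
Add back pairs where two caps are both exceeded: 10 + 120 + 35 + 56 + 10 + 120 = 351.
Subtract triples: 0 + 0 + 4 + 0 = 4.
By inclusion–exclusion the count is 969 − 1297 + 351 − 4 = 19.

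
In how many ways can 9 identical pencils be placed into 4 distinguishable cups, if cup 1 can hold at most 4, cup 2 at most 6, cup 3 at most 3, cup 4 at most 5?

100

By stars and bars, unrestricted non-negative solutions to x_1+…+x_4 = 9 number C(9+3,3) = 220.
Subtract solutions that violate a single cap (substitute x_i' = x_i − (cap_i+1)): x_1 ≥ 5 gives C(7,3) = 35; x_2 ≥ 7 gives C(5,3) = 10; x_3 ≥ 4 gives C(8,3) = 56; x_4 ≥ 6 gives C(6,3) = 20. Together 121.
Add back pairs where two caps are both exceeded: 0 + 1 + 0 + 0 + 0 + 0 = 1.
By inclusion–exclusion the count is 220 − 121 + 1 = 100.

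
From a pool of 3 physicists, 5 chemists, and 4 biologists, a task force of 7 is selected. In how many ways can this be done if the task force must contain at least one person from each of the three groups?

Unrestricted: C(12,7) = 792 ways to pick any 7 of the 12.
Subtract selections that omit an entire group: no physicists → C(9,7) = 36; no chemists → C(7,7) = 1; no biologists → C(8,7) = 8.
Add back selections omitting two groups (i.e. drawn from a single group): C(3,7) + C(5,7) + C(4,7) = 0.
By inclusion–exclusion: 792 − 45 + 0 = 747.

747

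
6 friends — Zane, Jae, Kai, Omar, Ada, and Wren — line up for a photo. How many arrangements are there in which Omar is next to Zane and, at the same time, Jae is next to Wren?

Treat {Omar,Zane} as one block (2 orders) and {Jae,Wren} as another (2 orders).
That leaves 4 units to arrange: 2 × 2 × 4! = 4 × 24 = 96.

96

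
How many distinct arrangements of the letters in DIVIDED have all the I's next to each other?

120

Treat the 2 copies of I as a single block. The multiset to arrange is then {II, D, D, D, E, V}, 6 items in all.
That gives (6)!/(3!) = 120 arrangements.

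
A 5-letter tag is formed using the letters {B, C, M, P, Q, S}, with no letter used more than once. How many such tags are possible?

720

With no repetition, fill the 5 letters in order: 6 choices, then 5, down to 2.
That product is 6 × 5 × 4 × 3 × 2 = 720.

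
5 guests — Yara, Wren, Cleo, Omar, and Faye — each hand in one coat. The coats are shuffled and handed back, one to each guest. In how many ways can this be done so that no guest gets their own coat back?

Count assignments avoiding every fixed point. For any j of the 5 guests fixed to their own coat, the other 5−j can be arranged in (5−j)! ways.
By inclusion–exclusion this is Σ_{j=0}^{5} (−1)^j C(5,j)·(5−j)!.
Computing: 120 − 120 + 60 − 20 + 5 − 1 = 44.

44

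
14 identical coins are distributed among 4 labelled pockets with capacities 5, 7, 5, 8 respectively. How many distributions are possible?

222

By stars and bars, unrestricted non-negative solutions to x_1+…+x_4 = 14 number C(14+3,3) = 680.
Subtract solutions that violate a single cap (substitute x_i' = x_i − (cap_i+1)): x_1 ≥ 6 gives C(11,3) = 165; x_2 ≥ 8 gives C(9,3) = 84; x_3 ≥ 6 gives C(11,3) = 165; x_4 ≥ 9 gives C(8,3) = 56. Together 470.
Add back pairs where two caps are both exceeded: 1 + 10 + 0 + 1 + 0 + 0 = 12.
By inclusion–exclusion the count is 680 − 470 + 12 = 222.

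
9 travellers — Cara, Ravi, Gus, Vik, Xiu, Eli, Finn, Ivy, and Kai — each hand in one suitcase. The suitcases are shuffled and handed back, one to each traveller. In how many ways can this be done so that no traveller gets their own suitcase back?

133496

Count assignments avoiding every fixed point. For any j of the 9 travellers fixed to their own suitcase, the other 9−j can be arranged in (9−j)! ways.
By inclusion–exclusion this is Σ_{j=0}^{9} (−1)^j C(9,j)·(9−j)!.
Computing: 362880 − 362880 + 181440 − 60480 + 15120 − 3024 + 504 − 72 + 9 − 1 = 133496.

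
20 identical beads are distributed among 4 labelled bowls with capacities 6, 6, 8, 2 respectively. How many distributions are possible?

Without the upper bounds there are C(23,3) = 1771 ways to split 20 among 4 bowls.
Subtract solutions that violate a single cap (substitute x_i' = x_i − (cap_i+1)): x_1 ≥ 7 gives C(16,3) = 560; x_2 ≥ 7 gives C(16,3) = 560; x_3 ≥ 9 gives C(14,3) = 364; x_4 ≥ 3 gives C(20,3) = 1140. Together 2624.
Add back pairs where two caps are both exceeded: 84 + 35 + 286 + 35 + 286 + 165 = 891.
Subtract triples: 0 + 20 + 4 + 4 = 28.
By inclusion–exclusion the count is 1771 − 2624 + 891 − 28 = 10.

10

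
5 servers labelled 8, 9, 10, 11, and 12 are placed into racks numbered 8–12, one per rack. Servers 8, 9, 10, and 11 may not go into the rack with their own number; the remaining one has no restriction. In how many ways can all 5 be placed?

Let Aᵢ (for 8 ≤ i ≤ 11) be the placements that put server i in its forbidden rack. Any j of these fix j positions, leaving (5−j)! ways to fill the rest, and there are C(4,j) ways to pick which j.
By inclusion–exclusion, the number of valid placements is Σ_{j=0}^{4} (−1)^j C(4,j)·(5−j)!.
Computing: 120 − 96 + 36 − 8 + 1 = 53.

53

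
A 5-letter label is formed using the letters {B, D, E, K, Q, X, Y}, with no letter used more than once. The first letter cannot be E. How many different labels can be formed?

The first letter has 7−1 = 6 choices (anything except E).
The remaining 4 letters are filled from the other 6 symbols without repetition: 6 × 5 × 4 × 3 = 360.
Total: 6 × 360 = 2160.

2160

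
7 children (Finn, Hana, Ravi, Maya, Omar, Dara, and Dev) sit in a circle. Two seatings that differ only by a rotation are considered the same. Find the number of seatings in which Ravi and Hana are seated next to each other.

240

Treat {Ravi, Hana} as one unit (2 internal orders) and seat the resulting 6 units around the table: (5)! circular arrangements.
So 2 × (5)! = 2 × 120 = 240.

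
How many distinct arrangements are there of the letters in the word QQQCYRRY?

The 8 letters of QQQCYRRY have repeats: Q appearing 3 times, R appearing twice, and Y appearing twice.
Dividing 8! = 40320 by 3!·2!·2! = 24 for the repeated letters gives 1680.

1680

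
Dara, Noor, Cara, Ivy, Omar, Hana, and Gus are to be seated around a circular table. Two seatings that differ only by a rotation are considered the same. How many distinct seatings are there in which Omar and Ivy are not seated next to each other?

All circular seatings of 7 people number (6)! = 720.
Seatings with Omar beside Ivy: treat them as a block with 2 internal orders, giving 2 × (5)! = 240.
Subtracting, 720 − 240 = 480.

480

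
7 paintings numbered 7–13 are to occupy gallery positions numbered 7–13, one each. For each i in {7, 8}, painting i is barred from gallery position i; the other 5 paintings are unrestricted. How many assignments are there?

Let Aᵢ (for i ∈ {7, 8}) be the placements that put painting i in its forbidden gallery position. Any j of these fix j positions, leaving (7−j)! ways to fill the rest, and there are C(2,j) ways to pick which j.
By inclusion–exclusion, the number of valid placements is Σ_{j=0}^{2} (−1)^j C(2,j)·(7−j)!.
Computing: 5040 − 1440 + 120 = 3720.

3720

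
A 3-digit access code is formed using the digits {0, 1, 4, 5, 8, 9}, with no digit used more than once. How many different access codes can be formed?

120

With no repetition, fill the 3 digits in order: 6 choices, then 5, down to 4.
6 × 5 × 4 = 120.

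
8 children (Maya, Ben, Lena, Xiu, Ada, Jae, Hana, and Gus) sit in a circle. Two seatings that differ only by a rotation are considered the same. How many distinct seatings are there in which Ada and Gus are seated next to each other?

1440

Glue Ada and Gus into a block (2 internal orders). Seating 7 units around a circle gives (6)! arrangements.
So 2 × (6)! = 2 × 720 = 1440.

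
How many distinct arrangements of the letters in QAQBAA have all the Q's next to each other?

20

Treat the 2 copies of Q as a single block. The multiset to arrange is then {QQ, A, A, A, B}, 5 items in all.
That gives (5)!/(3!) = 20 arrangements.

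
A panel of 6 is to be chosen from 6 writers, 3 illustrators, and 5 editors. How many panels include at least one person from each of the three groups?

2430

Unrestricted: C(14,6) = 3003 ways to pick any 6 of the 14.
Subtract selections that omit an entire group: no writers → C(8,6) = 28; no illustrators → C(11,6) = 462; no editors → C(9,6) = 84.
Add back selections omitting two groups (i.e. drawn from a single group): C(6,6) + C(3,6) + C(5,6) = 1.
By inclusion–exclusion: 3003 − 574 + 1 = 2430.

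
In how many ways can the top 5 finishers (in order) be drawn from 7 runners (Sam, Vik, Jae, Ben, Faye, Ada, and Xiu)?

This is an ordered selection of 5 from 7: P(7,5).
That gives 7 × 6 × 5 × 4 × 3 = 2520.

2520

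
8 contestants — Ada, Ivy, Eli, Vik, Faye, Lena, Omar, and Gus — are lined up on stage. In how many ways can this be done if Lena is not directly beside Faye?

30240

There are 8! = 40320 arrangements in all. If Lena and Faye are adjacent, merging them into one block gives 2·(7)! = 10080 arrangements.
So 40320 − 10080 = 30240 arrangements keep them apart.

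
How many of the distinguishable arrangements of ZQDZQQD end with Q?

Fix Q in the last position and arrange the remaining 6 letters.
Those 6 letters have D appearing twice, Q appearing twice, and Z appearing twice, giving (6)!/(2!·2!·2!) = 90.

90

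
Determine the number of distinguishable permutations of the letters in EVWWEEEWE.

The 9 letters of EVWWEEEWE have repeats: E appearing 5 times and W appearing 3 times.
Dividing 9! = 362880 by 5!·3! = 720 for the repeated letters gives 504.

504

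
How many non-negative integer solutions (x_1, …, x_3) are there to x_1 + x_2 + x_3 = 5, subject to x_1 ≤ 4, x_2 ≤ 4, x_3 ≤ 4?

By stars and bars, unrestricted non-negative solutions to x_1+…+x_3 = 5 number C(5+2,2) = 21.
Subtract solutions that violate a single cap (substitute x_i' = x_i − (cap_i+1)): x_1 ≥ 5 gives C(2,2) = 1; x_2 ≥ 5 gives C(2,2) = 1; x_3 ≥ 5 gives C(2,2) = 1. Together 3.
No two caps can be exceeded simultaneously, so the pair terms are all 0.
By inclusion–exclusion the count is 21 − 3 + 0 = 18.

18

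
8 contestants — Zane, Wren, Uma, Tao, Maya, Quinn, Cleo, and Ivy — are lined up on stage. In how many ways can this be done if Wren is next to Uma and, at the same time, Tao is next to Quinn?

Treat {Wren,Uma} as one block (2 orders) and {Tao,Quinn} as another (2 orders).
That leaves 6 units to arrange: 2 × 2 × 6! = 4 × 720 = 2880.

2880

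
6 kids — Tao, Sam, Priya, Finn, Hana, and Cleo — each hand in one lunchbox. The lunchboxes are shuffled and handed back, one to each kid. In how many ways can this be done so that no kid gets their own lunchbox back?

This is the derangement count D_6: permutations of 6 items with no fixed point.
By inclusion–exclusion this is Σ_{j=0}^{6} (−1)^j C(6,j)·(6−j)!.
Computing: 720 − 720 + 360 − 120 + 30 − 6 + 1 = 265.

265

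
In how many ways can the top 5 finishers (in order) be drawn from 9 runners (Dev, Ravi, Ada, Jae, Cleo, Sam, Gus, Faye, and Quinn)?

15120

There are 9 choices for 1st place, 8 for 2nd, and so on down to 5 for position 5.
That gives 9 × 8 × 7 × 6 × 5 = 15120.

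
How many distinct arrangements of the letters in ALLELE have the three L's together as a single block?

Treat the 3 copies of L as a single block. The multiset to arrange is then {LLL, A, E, E}, 4 items in all.
That gives (4)!/(2!) = 12 arrangements.

12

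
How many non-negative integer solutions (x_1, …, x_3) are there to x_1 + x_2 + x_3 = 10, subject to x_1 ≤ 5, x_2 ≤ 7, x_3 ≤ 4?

24

Without the upper bounds there are C(12,2) = 66 ways to split 10 among 3 variables.
Subtract solutions that violate a single cap (substitute x_i' = x_i − (cap_i+1)): x_1 ≥ 6 gives C(6,2) = 15; x_2 ≥ 8 gives C(4,2) = 6; x_3 ≥ 5 gives C(7,2) = 21. Together 42.
No two caps can be exceeded simultaneously, so the pair terms are all 0.
By inclusion–exclusion the count is 66 − 42 + 0 = 24.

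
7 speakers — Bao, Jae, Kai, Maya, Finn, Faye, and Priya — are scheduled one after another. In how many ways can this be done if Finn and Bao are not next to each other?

3600

There are 7! = 5040 arrangements in all. If Finn and Bao are adjacent, merging them into one block gives 2·(6)! = 1440 arrangements.
Complementary counting: 5040 − 1440 = 3600.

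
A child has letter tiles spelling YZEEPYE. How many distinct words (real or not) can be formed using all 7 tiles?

The 7 letters of YZEEPYE have repeats: E appearing 3 times and Y appearing twice.
The number of distinct arrangements is 7!/(3!·2!) = 5040/12 = 420.

420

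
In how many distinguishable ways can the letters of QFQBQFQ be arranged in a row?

105

Letter multiplicities in QFQBQFQ: B×1, F×2, Q×4.
Dividing 7! = 5040 by 4!·2! = 48 for the repeated letters gives 105.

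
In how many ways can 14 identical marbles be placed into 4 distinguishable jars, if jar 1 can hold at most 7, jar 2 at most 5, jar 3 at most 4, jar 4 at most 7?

157

Ignoring the caps, the number of non-negative solutions to x_1+…+x_4 = 14 is C(17,3) = 680.
Subtract solutions that violate a single cap (substitute x_i' = x_i − (cap_i+1)): x_1 ≥ 8 gives C(9,3) = 84; x_2 ≥ 6 gives C(11,3) = 165; x_3 ≥ 5 gives C(12,3) = 220; x_4 ≥ 8 gives C(9,3) = 84. Together 553.
Add back pairs where two caps are both exceeded: 1 + 4 + 0 + 20 + 1 + 4 = 30.
By inclusion–exclusion the count is 680 − 553 + 30 = 157.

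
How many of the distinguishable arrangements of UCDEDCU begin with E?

With the first slot taken by E, it remains to arrange the other 6 letters (UCDDCU).
Those 6 letters have C appearing twice, D appearing twice, and U appearing twice, giving (6)!/(2!·2!·2!) = 90.

90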